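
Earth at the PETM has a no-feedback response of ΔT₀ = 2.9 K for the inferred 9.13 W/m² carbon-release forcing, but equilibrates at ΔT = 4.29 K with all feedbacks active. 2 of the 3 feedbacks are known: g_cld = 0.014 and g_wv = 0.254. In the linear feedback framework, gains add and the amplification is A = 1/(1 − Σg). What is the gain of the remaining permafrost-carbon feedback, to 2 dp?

0.06

Amplification A = ΔT/ΔT₀ = 4.29/2.9 = 1.479.
Total gain g = 1 − 1/A = 1 − 1/1.479 = 0.3239.
Known gains sum to 0.014 + 0.254 = 0.268.
g_pf = 0.3239 − 0.268 = 0.06.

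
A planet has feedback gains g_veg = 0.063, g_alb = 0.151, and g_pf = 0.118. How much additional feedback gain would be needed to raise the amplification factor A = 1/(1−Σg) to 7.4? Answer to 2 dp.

0.53

Current total gain = 0.332.
Target gain for A = 7.4: g* = 1 − 1/7.4 = 0.8649.
Additional gain needed = 0.8649 − 0.332 = 0.53.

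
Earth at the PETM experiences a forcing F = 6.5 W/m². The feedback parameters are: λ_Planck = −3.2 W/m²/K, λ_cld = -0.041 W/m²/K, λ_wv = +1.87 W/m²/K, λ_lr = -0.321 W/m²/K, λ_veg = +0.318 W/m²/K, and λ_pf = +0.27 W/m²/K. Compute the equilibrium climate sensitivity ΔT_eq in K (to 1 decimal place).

5.9 K

Net feedback parameter λ = (−3.2) + (-0.041) + (+1.87) + (-0.321) + (+0.318) + (+0.27) = -1.104 W/m²/K.
ΔT = −F/λ = −6.5/(-1.104) = 5.9 K.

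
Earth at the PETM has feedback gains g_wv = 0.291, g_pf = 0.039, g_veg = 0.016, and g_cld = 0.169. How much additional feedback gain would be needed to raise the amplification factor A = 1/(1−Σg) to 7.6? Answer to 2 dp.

Current total gain = 0.515.
Target gain for A = 7.6: g* = 1 − 1/7.6 = 0.8684.
Additional gain needed = 0.8684 − 0.515 = 0.35.

0.35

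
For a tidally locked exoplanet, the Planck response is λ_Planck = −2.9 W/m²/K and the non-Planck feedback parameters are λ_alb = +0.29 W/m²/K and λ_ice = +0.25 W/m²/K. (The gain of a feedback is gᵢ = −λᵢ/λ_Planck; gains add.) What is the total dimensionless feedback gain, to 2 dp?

0.19

Convert to gains: g_alb = 0.29/2.9 = 0.1; g_ice = 0.25/2.9 = 0.08621.
Total gain g = 0.18621.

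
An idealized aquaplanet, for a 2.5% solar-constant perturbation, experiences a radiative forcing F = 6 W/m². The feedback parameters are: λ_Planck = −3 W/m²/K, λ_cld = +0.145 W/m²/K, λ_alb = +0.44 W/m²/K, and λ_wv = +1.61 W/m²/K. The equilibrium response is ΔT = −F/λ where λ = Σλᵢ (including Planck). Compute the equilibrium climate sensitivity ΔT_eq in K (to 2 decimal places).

7.45 K

Net feedback parameter λ = (−3) + (+0.145) + (+0.44) + (+1.61) = -0.805 W/m²/K.
ΔT = −F/λ = −6/(-0.805) = 7.45 K.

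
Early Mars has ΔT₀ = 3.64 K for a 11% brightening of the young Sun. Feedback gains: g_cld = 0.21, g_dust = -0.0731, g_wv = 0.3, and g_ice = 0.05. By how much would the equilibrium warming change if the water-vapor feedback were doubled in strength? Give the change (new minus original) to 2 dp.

9.99 K

Original: g = 0.4869, ΔT = 3.64/(1−0.4869) = 7.0941 K.
With doubled water-vapor: g' = 0.7869, ΔT' = 3.64/(1−0.7869) = 17.0812 K.
Change = 17.0812 − 7.0941 = 9.99 K.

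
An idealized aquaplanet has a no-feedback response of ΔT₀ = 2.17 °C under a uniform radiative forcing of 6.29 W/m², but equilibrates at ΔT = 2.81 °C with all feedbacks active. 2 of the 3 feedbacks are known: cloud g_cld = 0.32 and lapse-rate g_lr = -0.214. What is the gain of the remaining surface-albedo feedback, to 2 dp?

Amplification A = ΔT/ΔT₀ = 2.81/2.17 = 1.295.
Total gain g = 1 − 1/A = 1 − 1/1.295 = 0.2278.
Known gains sum to 0.32 − 0.214 = 0.106.
g_alb = 0.2278 − 0.106 = 0.12.

0.12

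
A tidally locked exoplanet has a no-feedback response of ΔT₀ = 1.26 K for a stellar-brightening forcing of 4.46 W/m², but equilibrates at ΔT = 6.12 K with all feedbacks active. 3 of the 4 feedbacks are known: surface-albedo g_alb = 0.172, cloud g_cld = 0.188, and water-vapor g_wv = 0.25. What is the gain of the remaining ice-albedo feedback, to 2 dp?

Amplification A = ΔT/ΔT₀ = 6.12/1.26 = 4.857.
Total gain g = 1 − 1/A = 1 − 1/4.857 = 0.7941.
Known gains sum to 0.172 + 0.188 + 0.25 = 0.61.
g_ice = 0.7941 − 0.61 = 0.18.

0.18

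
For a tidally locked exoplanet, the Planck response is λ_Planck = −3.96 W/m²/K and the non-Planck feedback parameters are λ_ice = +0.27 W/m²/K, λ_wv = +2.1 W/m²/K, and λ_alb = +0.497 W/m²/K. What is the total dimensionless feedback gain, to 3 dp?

Convert to gains: g_ice = 0.27/3.96 = 0.06818; g_wv = 2.1/3.96 = 0.5303; g_alb = 0.497/3.96 = 0.1255.
Total gain g = 0.72398.

0.724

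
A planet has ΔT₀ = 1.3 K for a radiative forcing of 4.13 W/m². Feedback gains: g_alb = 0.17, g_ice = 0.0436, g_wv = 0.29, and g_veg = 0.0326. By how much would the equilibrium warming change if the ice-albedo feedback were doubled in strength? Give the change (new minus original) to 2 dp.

0.29 K

Original: g = 0.5362, ΔT = 1.3/(1−0.5362) = 2.8029 K.
With doubled ice-albedo: g' = 0.5798, ΔT' = 1.3/(1−0.5798) = 3.0938 K.
Change = 3.0938 − 2.8029 = 0.29 K.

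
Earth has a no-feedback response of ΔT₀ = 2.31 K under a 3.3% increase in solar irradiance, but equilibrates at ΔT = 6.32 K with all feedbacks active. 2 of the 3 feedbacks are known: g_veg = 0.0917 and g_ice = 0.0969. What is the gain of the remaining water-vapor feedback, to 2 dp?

0.45

Amplification A = ΔT/ΔT₀ = 6.32/2.31 = 2.736.
Total gain g = 1 − 1/A = 1 − 1/2.736 = 0.6345.
Known gains sum to 0.0917 + 0.0969 = 0.1886.
g_wv = 0.6345 − 0.1886 = 0.45.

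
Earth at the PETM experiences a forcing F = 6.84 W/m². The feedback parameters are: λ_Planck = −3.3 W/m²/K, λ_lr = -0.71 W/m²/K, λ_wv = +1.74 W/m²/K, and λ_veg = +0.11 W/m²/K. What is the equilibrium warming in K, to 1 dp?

3.2 K

Net feedback parameter λ = (−3.3) + (-0.71) + (+1.74) + (+0.11) = -2.16 W/m²/K.
ΔT = −F/λ = −6.84/(-2.16) = 3.2 K.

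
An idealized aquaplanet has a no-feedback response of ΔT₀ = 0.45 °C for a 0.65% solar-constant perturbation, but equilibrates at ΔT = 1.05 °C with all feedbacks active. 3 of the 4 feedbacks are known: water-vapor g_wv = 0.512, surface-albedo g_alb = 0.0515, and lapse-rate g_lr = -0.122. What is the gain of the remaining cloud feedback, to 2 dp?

0.13

Amplification A = ΔT/ΔT₀ = 1.05/0.45 = 2.333.
Total gain g = 1 − 1/A = 1 − 1/2.333 = 0.5714.
Known gains sum to 0.512 + 0.0515 − 0.122 = 0.4415.
g_cld = 0.5714 − 0.4415 = 0.13.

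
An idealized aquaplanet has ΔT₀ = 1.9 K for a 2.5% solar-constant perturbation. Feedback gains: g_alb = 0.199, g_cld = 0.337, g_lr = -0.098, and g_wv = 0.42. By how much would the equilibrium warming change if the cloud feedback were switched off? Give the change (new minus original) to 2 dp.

-9.41 K

Original: g = 0.858, ΔT = 1.9/(1−0.858) = 13.3803 K.
Without cloud: g' = 0.521, ΔT' = 1.9/(1−0.521) = 3.9666 K.
Change = 3.9666 − 13.3803 = -9.41 K.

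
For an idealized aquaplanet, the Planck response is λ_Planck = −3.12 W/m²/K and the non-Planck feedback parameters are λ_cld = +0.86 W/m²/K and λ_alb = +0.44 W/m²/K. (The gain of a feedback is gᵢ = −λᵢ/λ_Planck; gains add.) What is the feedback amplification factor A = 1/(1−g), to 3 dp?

1.714

Convert to gains: g_cld = 0.86/3.12 = 0.2756; g_alb = 0.44/3.12 = 0.141.
Total gain g = 0.4166.
A = 1/(1 − 0.4166) = 1.714.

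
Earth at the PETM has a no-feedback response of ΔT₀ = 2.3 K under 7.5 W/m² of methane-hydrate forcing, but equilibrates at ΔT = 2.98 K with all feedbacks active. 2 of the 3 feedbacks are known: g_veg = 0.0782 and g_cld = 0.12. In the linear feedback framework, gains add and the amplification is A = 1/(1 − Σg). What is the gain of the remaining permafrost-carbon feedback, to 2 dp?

0.03

Amplification A = ΔT/ΔT₀ = 2.98/2.3 = 1.296.
Total gain g = 1 − 1/A = 1 − 1/1.296 = 0.2284.
Known gains sum to 0.0782 + 0.12 = 0.1982.
g_pf = 0.2284 − 0.1982 = 0.03.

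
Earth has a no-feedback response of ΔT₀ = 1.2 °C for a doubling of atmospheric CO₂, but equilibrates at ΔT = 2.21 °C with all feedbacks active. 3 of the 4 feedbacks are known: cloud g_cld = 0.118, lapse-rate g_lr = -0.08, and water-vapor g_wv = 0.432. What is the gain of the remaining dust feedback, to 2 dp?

-0.01

Amplification A = ΔT/ΔT₀ = 2.21/1.2 = 1.842.
Total gain g = 1 − 1/A = 1 − 1/1.842 = 0.4571.
Known gains sum to 0.118 − 0.08 + 0.432 = 0.47.
g_dust = 0.4571 − 0.47 = -0.01.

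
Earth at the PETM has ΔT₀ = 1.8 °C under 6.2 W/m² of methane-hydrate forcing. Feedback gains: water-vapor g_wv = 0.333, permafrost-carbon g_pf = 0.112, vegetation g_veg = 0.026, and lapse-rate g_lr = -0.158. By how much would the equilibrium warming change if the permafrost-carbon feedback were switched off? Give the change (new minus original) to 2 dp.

Original: g = 0.313, ΔT = 1.8/(1−0.313) = 2.6201 °C.
Without permafrost-carbon: g' = 0.201, ΔT' = 1.8/(1−0.201) = 2.2528 °C.
Change = 2.2528 − 2.6201 = -0.37 °C.

-0.37 °C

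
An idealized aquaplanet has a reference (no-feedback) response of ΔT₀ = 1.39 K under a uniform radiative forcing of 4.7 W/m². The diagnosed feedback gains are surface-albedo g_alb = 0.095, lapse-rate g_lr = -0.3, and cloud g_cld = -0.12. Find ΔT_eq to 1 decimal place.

Total gain g = 0.095 − 0.3 − 0.12 = -0.325.
Amplification A = 1/(1 + 0.325) = 0.7547.
ΔT = 1.39 × 0.7547 = 1.0 K.

1.0 K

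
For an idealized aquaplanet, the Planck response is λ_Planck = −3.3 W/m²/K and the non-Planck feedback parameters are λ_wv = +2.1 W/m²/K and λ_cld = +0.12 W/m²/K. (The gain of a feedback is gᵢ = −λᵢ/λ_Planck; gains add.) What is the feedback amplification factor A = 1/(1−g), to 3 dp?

Convert to gains: g_wv = 2.1/3.3 = 0.6364; g_cld = 0.12/3.3 = 0.03636.
Total gain g = 0.67276.
A = 1/(1 − 0.67276) = 3.056.

3.056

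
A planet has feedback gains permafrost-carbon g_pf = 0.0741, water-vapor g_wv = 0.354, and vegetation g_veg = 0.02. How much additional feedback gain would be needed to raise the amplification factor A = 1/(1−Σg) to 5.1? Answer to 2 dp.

0.36

Current total gain = 0.4481.
Target gain for A = 5.1: g* = 1 − 1/5.1 = 0.8039.
Additional gain needed = 0.8039 − 0.4481 = 0.36.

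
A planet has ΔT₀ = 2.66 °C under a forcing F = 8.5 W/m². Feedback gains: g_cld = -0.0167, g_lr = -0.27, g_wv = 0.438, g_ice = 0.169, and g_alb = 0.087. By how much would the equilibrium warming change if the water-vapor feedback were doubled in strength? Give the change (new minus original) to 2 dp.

Original: g = 0.4073, ΔT = 2.66/(1−0.4073) = 4.4879 °C.
With doubled water-vapor: g' = 0.8453, ΔT' = 2.66/(1−0.8453) = 17.1946 °C.
Change = 17.1946 − 4.4879 = 12.71 °C.

12.71 °C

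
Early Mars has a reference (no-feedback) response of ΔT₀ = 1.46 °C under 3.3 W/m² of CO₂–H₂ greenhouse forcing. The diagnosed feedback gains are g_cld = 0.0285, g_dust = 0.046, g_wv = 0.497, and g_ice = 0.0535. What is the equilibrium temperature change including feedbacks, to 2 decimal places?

3.89 °C

Total gain g = 0.0285 + 0.046 + 0.497 + 0.0535 = 0.625.
Amplification A = 1/(1 − 0.625) = 2.667.
ΔT = 1.46 × 2.667 = 3.89 °C.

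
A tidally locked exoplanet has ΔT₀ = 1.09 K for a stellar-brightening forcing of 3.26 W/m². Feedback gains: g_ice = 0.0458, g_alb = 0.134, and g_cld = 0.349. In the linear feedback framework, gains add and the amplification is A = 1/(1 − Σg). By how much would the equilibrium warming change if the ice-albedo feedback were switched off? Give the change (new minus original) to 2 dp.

Original: g = 0.5288, ΔT = 1.09/(1−0.5288) = 2.3132 K.
Without ice-albedo: g' = 0.483, ΔT' = 1.09/(1−0.483) = 2.1083 K.
Change = 2.1083 − 2.3132 = -0.20 K.

-0.20 K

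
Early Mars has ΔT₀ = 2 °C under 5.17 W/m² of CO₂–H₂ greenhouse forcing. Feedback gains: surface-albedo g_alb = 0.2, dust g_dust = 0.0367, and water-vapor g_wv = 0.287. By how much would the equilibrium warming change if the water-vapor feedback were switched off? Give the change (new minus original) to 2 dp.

Original: g = 0.5237, ΔT = 2/(1−0.5237) = 4.1990 °C.
Without water-vapor: g' = 0.2367, ΔT' = 2/(1−0.2367) = 2.6202 °C.
Change = 2.6202 − 4.1990 = -1.58 °C.

-1.58 °C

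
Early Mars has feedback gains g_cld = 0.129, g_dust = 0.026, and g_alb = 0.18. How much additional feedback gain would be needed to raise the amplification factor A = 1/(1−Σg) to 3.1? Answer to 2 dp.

Current total gain = 0.335.
Target gain for A = 3.1: g* = 1 − 1/3.1 = 0.6774.
Additional gain needed = 0.6774 − 0.335 = 0.34.

0.34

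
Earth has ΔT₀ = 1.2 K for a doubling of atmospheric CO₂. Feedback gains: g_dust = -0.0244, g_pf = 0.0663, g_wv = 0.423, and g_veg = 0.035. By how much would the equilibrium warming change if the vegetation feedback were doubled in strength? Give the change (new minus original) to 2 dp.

Original: g = 0.4999, ΔT = 1.2/(1−0.4999) = 2.3995 K.
With doubled vegetation: g' = 0.5349, ΔT' = 1.2/(1−0.5349) = 2.5801 K.
Change = 2.5801 − 2.3995 = 0.18 K.

0.18 K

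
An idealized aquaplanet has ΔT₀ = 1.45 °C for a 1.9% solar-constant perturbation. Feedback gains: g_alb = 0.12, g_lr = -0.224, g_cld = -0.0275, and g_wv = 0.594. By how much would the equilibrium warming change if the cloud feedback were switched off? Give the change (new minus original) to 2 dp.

0.15 °C

Original: g = 0.4625, ΔT = 1.45/(1−0.4625) = 2.6977 °C.
Without cloud: g' = 0.49, ΔT' = 1.45/(1−0.49) = 2.8431 °C.
Change = 2.8431 − 2.6977 = 0.15 °C.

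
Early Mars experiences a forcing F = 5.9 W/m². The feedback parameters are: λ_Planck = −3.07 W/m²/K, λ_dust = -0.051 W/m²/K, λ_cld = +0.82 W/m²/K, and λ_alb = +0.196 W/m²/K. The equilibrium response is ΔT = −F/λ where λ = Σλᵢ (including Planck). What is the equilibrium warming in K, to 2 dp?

2.80 K

Net feedback parameter λ = (−3.07) + (-0.051) + (+0.82) + (+0.196) = -2.105 W/m²/K.
ΔT = −F/λ = −5.9/(-2.105) = 2.80 K.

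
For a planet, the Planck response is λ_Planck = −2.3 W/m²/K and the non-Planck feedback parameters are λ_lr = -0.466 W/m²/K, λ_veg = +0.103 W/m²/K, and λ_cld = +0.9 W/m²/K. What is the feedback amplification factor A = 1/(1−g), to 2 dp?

Convert to gains: g_lr = -0.466/2.3 = -0.2026; g_veg = 0.103/2.3 = 0.04478; g_cld = 0.9/2.3 = 0.3913.
Total gain g = 0.23348.
A = 1/(1 − 0.23348) = 1.30.

1.30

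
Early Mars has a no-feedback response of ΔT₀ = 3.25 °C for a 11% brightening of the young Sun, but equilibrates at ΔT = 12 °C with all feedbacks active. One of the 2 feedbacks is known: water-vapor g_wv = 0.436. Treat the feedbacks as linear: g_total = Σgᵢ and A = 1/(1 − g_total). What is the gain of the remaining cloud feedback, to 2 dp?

0.29

Amplification A = ΔT/ΔT₀ = 12/3.25 = 3.692.
Total gain g = 1 − 1/A = 1 − 1/3.692 = 0.7291.
The known gain is 0.436.
g_cld = 0.7291 − 0.436 = 0.29.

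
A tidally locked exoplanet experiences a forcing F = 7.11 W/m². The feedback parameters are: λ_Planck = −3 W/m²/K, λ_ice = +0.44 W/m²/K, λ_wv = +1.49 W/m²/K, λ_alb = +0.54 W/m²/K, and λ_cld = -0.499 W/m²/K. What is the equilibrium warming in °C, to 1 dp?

6.9 °C

Net feedback parameter λ = (−3) + (+0.44) + (+1.49) + (+0.54) + (-0.499) = -1.029 W/m²/K.
ΔT = −F/λ = −7.11/(-1.029) = 6.9 °C.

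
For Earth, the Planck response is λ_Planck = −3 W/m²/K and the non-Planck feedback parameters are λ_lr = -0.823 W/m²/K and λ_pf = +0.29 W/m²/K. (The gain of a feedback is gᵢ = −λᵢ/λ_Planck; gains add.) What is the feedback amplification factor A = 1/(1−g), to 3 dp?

Convert to gains: g_lr = -0.823/3 = -0.2743; g_pf = 0.29/3 = 0.09667.
Total gain g = -0.17763.
A = 1/(1 + 0.17763) = 0.849.

0.849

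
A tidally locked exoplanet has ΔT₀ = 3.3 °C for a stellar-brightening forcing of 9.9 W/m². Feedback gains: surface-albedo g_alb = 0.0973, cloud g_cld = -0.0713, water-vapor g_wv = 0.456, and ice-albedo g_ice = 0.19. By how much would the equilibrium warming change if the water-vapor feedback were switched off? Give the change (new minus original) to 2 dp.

-5.85 °C

Original: g = 0.672, ΔT = 3.3/(1−0.672) = 10.0610 °C.
Without water-vapor: g' = 0.216, ΔT' = 3.3/(1−0.216) = 4.2092 °C.
Change = 4.2092 − 10.0610 = -5.85 °C.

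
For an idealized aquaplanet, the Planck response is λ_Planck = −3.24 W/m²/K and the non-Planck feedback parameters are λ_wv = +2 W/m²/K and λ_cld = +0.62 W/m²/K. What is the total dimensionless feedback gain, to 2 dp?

0.81

Convert to gains: g_wv = 2/3.24 = 0.6173; g_cld = 0.62/3.24 = 0.1914.
Total gain g = 0.8087.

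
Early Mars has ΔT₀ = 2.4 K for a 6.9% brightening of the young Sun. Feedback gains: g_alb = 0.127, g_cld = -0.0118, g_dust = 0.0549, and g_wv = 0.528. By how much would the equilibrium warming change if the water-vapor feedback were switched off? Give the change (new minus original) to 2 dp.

Original: g = 0.6981, ΔT = 2.4/(1−0.6981) = 7.9497 K.
Without water-vapor: g' = 0.1701, ΔT' = 2.4/(1−0.1701) = 2.8919 K.
Change = 2.8919 − 7.9497 = -5.06 K.

-5.06 K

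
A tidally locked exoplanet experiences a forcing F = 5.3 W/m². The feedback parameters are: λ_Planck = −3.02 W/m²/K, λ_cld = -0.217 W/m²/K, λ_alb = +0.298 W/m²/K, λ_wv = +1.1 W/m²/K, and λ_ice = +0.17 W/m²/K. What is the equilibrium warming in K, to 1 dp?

Net feedback parameter λ = (−3.02) + (-0.217) + (+0.298) + (+1.1) + (+0.17) = -1.669 W/m²/K.
ΔT = −F/λ = −5.3/(-1.669) = 3.2 K.

3.2 K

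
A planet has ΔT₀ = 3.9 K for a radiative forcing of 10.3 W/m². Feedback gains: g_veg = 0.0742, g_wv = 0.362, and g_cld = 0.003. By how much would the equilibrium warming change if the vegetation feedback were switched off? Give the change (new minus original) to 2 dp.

Original: g = 0.4392, ΔT = 3.9/(1−0.4392) = 6.9544 K.
Without vegetation: g' = 0.365, ΔT' = 3.9/(1−0.365) = 6.1417 K.
Change = 6.1417 − 6.9544 = -0.81 K.

-0.81 K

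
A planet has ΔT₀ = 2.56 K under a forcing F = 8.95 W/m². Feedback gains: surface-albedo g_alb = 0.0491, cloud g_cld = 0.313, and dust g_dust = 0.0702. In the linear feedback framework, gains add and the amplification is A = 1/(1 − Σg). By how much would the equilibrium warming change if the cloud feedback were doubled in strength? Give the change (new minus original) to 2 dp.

5.54 K

Original: g = 0.4323, ΔT = 2.56/(1−0.4323) = 4.5094 K.
With doubled cloud: g' = 0.7453, ΔT' = 2.56/(1−0.7453) = 10.0510 K.
Change = 10.0510 − 4.5094 = 5.54 K.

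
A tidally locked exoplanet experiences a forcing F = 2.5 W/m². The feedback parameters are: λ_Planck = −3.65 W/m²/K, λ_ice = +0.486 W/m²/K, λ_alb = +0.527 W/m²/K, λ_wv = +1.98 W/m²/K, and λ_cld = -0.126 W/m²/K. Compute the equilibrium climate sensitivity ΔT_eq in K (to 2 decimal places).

3.19 K

Net feedback parameter λ = (−3.65) + (+0.486) + (+0.527) + (+1.98) + (-0.126) = -0.783 W/m²/K.
ΔT = −F/λ = −2.5/(-0.783) = 3.19 K.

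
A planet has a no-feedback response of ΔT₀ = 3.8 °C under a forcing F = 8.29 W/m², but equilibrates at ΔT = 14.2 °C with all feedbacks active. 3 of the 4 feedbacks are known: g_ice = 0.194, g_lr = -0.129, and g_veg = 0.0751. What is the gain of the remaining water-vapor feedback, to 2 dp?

Amplification A = ΔT/ΔT₀ = 14.2/3.8 = 3.737.
Total gain g = 1 − 1/A = 1 − 1/3.737 = 0.7324.
Known gains sum to 0.194 − 0.129 + 0.0751 = 0.1401.
g_wv = 0.7324 − 0.1401 = 0.59.

0.59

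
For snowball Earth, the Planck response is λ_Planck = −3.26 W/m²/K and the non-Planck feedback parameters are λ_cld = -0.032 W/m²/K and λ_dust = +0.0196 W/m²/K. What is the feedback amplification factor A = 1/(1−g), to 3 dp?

0.996

Convert to gains: g_cld = -0.032/3.26 = -0.009816; g_dust = 0.0196/3.26 = 0.006012.
Total gain g = -0.003804.
A = 1/(1 + 0.003804) = 0.996.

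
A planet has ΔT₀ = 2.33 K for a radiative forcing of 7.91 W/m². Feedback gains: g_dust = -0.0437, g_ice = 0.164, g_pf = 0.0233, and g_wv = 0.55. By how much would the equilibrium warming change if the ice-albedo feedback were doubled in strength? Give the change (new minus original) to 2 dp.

8.76 K

Original: g = 0.6936, ΔT = 2.33/(1−0.6936) = 7.6044 K.
With doubled ice-albedo: g' = 0.8576, ΔT' = 2.33/(1−0.8576) = 16.3624 K.
Change = 16.3624 − 7.6044 = 8.76 K.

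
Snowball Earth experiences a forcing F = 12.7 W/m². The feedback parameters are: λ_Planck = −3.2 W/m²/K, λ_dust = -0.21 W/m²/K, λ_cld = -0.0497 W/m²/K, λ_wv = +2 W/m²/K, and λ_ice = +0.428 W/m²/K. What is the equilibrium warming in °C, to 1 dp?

Net feedback parameter λ = (−3.2) + (-0.21) + (-0.0497) + (+2) + (+0.428) = -1.0317 W/m²/K.
ΔT = −F/λ = −12.7/(-1.0317) = 12.3 °C.

12.3 °C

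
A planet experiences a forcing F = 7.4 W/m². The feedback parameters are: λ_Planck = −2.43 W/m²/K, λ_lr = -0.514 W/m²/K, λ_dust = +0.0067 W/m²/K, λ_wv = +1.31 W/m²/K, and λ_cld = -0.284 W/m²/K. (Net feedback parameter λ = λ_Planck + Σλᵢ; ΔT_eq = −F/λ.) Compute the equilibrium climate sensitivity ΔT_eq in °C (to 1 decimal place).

Net feedback parameter λ = (−2.43) + (-0.514) + (+0.0067) + (+1.31) + (-0.284) = -1.9113 W/m²/K.
ΔT = −F/λ = −7.4/(-1.9113) = 3.9 °C.

3.9 °C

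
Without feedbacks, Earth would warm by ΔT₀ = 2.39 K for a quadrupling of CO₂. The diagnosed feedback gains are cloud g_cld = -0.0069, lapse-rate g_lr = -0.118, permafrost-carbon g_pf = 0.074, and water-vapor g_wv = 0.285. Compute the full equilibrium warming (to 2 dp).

3.12 K

Total gain g = -0.0069 − 0.118 + 0.074 + 0.285 = 0.2341.
Amplification A = 1/(1 − 0.2341) = 1.306.
ΔT = 2.39 × 1.306 = 3.12 K.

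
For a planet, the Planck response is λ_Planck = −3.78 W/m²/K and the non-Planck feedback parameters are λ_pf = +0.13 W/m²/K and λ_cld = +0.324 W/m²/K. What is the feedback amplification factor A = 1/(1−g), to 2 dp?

Convert to gains: g_pf = 0.13/3.78 = 0.03439; g_cld = 0.324/3.78 = 0.08571.
Total gain g = 0.1201.
A = 1/(1 − 0.1201) = 1.14.

1.14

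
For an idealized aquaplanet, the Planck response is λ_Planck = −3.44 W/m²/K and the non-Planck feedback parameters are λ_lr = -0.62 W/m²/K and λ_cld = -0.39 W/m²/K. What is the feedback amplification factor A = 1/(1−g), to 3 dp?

0.773

Convert to gains: g_lr = -0.62/3.44 = -0.1802; g_cld = -0.39/3.44 = -0.1134.
Total gain g = -0.2936.
A = 1/(1 + 0.2936) = 0.773.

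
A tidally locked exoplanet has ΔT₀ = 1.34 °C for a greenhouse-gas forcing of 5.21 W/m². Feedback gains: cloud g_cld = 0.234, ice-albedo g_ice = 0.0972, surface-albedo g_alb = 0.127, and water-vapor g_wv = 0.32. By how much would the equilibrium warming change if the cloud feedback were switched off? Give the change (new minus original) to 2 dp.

-3.10 °C

Original: g = 0.7782, ΔT = 1.34/(1−0.7782) = 6.0415 °C.
Without cloud: g' = 0.5442, ΔT' = 1.34/(1−0.5442) = 2.9399 °C.
Change = 2.9399 − 6.0415 = -3.10 °C.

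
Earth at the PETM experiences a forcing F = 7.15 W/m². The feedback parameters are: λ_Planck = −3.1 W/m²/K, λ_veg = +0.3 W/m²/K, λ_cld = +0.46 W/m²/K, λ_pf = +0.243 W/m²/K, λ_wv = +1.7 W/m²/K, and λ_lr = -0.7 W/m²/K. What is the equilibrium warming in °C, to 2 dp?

Net feedback parameter λ = (−3.1) + (+0.3) + (+0.46) + (+0.243) + (+1.7) + (-0.7) = -1.097 W/m²/K.
ΔT = −F/λ = −7.15/(-1.097) = 6.52 °C.

6.52 °C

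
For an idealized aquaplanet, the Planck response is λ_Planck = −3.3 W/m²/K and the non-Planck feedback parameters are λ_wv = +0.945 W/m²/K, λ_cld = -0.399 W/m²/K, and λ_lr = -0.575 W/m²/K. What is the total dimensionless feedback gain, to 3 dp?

-0.009

Convert to gains: g_wv = 0.945/3.3 = 0.2864; g_cld = -0.399/3.3 = -0.1209; g_lr = -0.575/3.3 = -0.1742.
Total gain g = -0.0087.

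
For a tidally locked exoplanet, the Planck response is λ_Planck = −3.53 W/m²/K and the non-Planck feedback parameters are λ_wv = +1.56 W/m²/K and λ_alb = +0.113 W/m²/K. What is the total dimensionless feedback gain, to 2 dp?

0.47

Convert to gains: g_wv = 1.56/3.53 = 0.4419; g_alb = 0.113/3.53 = 0.03201.
Total gain g = 0.47391.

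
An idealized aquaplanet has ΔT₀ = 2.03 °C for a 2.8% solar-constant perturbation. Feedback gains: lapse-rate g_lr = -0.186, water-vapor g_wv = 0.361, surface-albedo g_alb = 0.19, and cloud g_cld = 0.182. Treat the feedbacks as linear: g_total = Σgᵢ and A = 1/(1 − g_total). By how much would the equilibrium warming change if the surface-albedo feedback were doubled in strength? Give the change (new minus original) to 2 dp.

Original: g = 0.547, ΔT = 2.03/(1−0.547) = 4.4812 °C.
With doubled surface-albedo: g' = 0.737, ΔT' = 2.03/(1−0.737) = 7.7186 °C.
Change = 7.7186 − 4.4812 = 3.24 °C.

3.24 °C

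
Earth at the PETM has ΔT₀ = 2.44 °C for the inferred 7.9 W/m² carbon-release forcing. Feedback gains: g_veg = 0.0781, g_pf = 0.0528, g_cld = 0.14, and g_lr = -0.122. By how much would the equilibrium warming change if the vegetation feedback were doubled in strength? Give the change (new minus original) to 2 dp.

0.29 °C

Original: g = 0.1489, ΔT = 2.44/(1−0.1489) = 2.8669 °C.
With doubled vegetation: g' = 0.227, ΔT' = 2.44/(1−0.227) = 3.1565 °C.
Change = 3.1565 − 2.8669 = 0.29 °C.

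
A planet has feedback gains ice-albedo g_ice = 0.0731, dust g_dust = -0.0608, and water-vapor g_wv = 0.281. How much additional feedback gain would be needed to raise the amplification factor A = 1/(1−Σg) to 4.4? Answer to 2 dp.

Current total gain = 0.2933.
Target gain for A = 4.4: g* = 1 − 1/4.4 = 0.7727.
Additional gain needed = 0.7727 − 0.2933 = 0.48.

0.48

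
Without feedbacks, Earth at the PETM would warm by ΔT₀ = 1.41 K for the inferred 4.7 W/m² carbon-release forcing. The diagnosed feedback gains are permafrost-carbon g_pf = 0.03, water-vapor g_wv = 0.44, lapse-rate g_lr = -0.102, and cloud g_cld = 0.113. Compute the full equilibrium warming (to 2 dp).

2.72 K

Total gain g = 0.03 + 0.44 − 0.102 + 0.113 = 0.481.
Amplification A = 1/(1 − 0.481) = 1.927.
ΔT = 1.41 × 1.927 = 2.72 K.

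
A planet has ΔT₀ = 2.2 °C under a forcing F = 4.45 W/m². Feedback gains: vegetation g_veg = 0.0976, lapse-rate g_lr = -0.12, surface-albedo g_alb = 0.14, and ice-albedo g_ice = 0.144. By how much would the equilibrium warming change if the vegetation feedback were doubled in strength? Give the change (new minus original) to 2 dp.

0.45 °C

Original: g = 0.2616, ΔT = 2.2/(1−0.2616) = 2.9794 °C.
With doubled vegetation: g' = 0.3592, ΔT' = 2.2/(1−0.3592) = 3.4332 °C.
Change = 3.4332 − 2.9794 = 0.45 °C.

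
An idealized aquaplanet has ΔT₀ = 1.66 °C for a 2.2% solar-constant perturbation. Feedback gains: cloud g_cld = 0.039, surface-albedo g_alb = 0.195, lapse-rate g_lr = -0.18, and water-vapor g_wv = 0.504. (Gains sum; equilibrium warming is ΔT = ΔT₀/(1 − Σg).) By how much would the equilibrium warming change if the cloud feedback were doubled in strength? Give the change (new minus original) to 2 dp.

Original: g = 0.558, ΔT = 1.66/(1−0.558) = 3.7557 °C.
With doubled cloud: g' = 0.597, ΔT' = 1.66/(1−0.597) = 4.1191 °C.
Change = 4.1191 − 3.7557 = 0.36 °C.

0.36 °C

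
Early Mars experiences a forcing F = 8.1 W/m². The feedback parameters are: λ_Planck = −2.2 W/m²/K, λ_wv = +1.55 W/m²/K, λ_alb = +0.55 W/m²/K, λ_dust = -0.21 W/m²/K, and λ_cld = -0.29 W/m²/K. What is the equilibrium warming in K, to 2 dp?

Net feedback parameter λ = (−2.2) + (+1.55) + (+0.55) + (-0.21) + (-0.29) = -0.6 W/m²/K.
ΔT = −F/λ = −8.1/(-0.6) = 13.50 K.

13.50 K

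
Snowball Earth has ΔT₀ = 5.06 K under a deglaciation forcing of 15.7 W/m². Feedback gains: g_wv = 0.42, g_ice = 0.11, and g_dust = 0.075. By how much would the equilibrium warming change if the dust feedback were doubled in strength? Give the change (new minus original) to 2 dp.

3.00 K

Original: g = 0.605, ΔT = 5.06/(1−0.605) = 12.8101 K.
With doubled dust: g' = 0.68, ΔT' = 5.06/(1−0.68) = 15.8125 K.
Change = 15.8125 − 12.8101 = 3.00 K.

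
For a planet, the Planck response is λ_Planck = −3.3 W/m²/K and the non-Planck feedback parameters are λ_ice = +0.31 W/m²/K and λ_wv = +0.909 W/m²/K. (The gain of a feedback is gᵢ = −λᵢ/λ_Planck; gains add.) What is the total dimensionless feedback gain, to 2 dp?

0.37

Convert to gains: g_ice = 0.31/3.3 = 0.09394; g_wv = 0.909/3.3 = 0.2755.
Total gain g = 0.36944.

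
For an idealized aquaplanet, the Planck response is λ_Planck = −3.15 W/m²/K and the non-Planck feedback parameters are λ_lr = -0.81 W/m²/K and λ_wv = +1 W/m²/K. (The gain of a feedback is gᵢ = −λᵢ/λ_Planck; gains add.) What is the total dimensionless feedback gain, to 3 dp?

0.060

Convert to gains: g_lr = -0.81/3.15 = -0.2571; g_wv = 1/3.15 = 0.3175.
Total gain g = 0.0604.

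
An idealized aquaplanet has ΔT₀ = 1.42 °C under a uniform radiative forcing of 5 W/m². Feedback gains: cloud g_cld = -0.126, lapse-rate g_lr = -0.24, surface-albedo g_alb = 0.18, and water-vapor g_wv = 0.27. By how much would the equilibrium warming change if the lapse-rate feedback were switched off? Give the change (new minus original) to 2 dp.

Original: g = 0.084, ΔT = 1.42/(1−0.084) = 1.5502 °C.
Without lapse-rate: g' = 0.324, ΔT' = 1.42/(1−0.324) = 2.1006 °C.
Change = 2.1006 − 1.5502 = 0.55 °C.

0.55 °C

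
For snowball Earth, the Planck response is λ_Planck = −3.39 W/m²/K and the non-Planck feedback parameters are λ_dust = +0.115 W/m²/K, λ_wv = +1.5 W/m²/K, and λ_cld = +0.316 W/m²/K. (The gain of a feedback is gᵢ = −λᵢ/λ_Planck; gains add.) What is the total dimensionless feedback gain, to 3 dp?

Convert to gains: g_dust = 0.115/3.39 = 0.03392; g_wv = 1.5/3.39 = 0.4425; g_cld = 0.316/3.39 = 0.09322.
Total gain g = 0.56964.

0.570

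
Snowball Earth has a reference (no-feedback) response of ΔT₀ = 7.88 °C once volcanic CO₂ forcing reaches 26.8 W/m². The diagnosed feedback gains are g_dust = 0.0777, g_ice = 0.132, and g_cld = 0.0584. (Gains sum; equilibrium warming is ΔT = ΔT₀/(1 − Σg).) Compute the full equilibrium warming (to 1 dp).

Total gain g = 0.0777 + 0.132 + 0.0584 = 0.2681.
Amplification A = 1/(1 − 0.2681) = 1.366.
ΔT = 7.88 × 1.366 = 10.8 °C.

10.8 °C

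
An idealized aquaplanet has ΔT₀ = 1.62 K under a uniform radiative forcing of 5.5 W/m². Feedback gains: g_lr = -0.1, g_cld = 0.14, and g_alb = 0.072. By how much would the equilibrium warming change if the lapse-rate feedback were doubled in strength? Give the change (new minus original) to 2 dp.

Original: g = 0.112, ΔT = 1.62/(1−0.112) = 1.8243 K.
With doubled lapse-rate: g' = 0.012, ΔT' = 1.62/(1−0.012) = 1.6397 K.
Change = 1.6397 − 1.8243 = -0.18 K.

-0.18 K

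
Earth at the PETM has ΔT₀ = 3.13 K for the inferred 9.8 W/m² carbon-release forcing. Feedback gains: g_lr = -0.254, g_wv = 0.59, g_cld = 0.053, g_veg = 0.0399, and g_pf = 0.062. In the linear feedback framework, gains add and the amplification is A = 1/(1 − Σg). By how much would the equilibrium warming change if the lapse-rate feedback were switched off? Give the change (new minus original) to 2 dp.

Original: g = 0.4909, ΔT = 3.13/(1−0.4909) = 6.1481 K.
Without lapse-rate: g' = 0.7449, ΔT' = 3.13/(1−0.7449) = 12.2697 K.
Change = 12.2697 − 6.1481 = 6.12 K.

6.12 K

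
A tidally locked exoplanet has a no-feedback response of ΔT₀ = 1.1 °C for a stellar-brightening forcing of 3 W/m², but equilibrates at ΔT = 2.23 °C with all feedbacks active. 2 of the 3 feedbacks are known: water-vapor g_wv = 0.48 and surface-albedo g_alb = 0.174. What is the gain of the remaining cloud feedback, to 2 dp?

Amplification A = ΔT/ΔT₀ = 2.23/1.1 = 2.027.
Total gain g = 1 − 1/A = 1 − 1/2.027 = 0.5067.
Known gains sum to 0.48 + 0.174 = 0.654.
g_cld = 0.5067 − 0.654 = -0.15.

-0.15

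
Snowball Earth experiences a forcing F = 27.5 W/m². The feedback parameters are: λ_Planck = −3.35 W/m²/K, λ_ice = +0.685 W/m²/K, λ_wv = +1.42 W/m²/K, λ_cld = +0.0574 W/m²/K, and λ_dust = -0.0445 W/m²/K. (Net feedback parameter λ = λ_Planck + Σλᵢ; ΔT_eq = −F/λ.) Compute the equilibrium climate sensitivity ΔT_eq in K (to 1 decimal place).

22.3 K

Net feedback parameter λ = (−3.35) + (+0.685) + (+1.42) + (+0.0574) + (-0.0445) = -1.2321 W/m²/K.
ΔT = −F/λ = −27.5/(-1.2321) = 22.3 K.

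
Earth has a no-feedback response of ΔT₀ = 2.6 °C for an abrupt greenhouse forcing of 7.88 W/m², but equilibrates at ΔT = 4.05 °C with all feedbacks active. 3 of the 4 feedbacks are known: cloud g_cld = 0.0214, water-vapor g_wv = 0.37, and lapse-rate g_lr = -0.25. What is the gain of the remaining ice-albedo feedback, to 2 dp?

Amplification A = ΔT/ΔT₀ = 4.05/2.6 = 1.558.
Total gain g = 1 − 1/A = 1 − 1/1.558 = 0.3582.
Known gains sum to 0.0214 + 0.37 − 0.25 = 0.1414.
g_ice = 0.3582 − 0.1414 = 0.22.

0.22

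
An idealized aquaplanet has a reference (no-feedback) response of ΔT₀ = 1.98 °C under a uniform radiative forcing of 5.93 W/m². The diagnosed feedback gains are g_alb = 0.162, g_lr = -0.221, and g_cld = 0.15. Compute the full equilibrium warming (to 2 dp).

2.18 °C

Total gain g = 0.162 − 0.221 + 0.15 = 0.091.
Amplification A = 1/(1 − 0.091) = 1.1.
ΔT = 1.98 × 1.1 = 2.18 °C.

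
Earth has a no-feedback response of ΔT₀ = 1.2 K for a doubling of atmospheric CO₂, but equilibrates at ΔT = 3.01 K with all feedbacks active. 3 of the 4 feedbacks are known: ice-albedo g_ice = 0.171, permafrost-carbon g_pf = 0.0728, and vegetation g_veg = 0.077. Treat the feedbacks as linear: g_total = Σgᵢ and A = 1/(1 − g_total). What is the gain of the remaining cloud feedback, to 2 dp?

Amplification A = ΔT/ΔT₀ = 3.01/1.2 = 2.508.
Total gain g = 1 − 1/A = 1 − 1/2.508 = 0.6013.
Known gains sum to 0.171 + 0.0728 + 0.077 = 0.3208.
g_cld = 0.6013 − 0.3208 = 0.28.

0.28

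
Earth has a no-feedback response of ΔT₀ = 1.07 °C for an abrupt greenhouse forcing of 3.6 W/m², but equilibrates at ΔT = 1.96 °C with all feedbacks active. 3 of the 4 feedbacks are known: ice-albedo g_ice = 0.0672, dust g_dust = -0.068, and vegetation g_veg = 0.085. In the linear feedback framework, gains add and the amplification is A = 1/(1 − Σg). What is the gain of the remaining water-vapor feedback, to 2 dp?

Amplification A = ΔT/ΔT₀ = 1.96/1.07 = 1.832.
Total gain g = 1 − 1/A = 1 − 1/1.832 = 0.4541.
Known gains sum to 0.0672 − 0.068 + 0.085 = 0.0842.
g_wv = 0.4541 − 0.0842 = 0.37.

0.37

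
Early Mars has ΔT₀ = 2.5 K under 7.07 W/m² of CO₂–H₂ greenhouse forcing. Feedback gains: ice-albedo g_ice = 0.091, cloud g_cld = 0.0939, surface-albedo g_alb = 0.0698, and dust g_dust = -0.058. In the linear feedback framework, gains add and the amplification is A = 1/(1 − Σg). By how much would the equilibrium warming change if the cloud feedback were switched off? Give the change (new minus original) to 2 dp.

-0.33 K

Original: g = 0.1967, ΔT = 2.5/(1−0.1967) = 3.1122 K.
Without cloud: g' = 0.1028, ΔT' = 2.5/(1−0.1028) = 2.7864 K.
Change = 2.7864 − 3.1122 = -0.33 K.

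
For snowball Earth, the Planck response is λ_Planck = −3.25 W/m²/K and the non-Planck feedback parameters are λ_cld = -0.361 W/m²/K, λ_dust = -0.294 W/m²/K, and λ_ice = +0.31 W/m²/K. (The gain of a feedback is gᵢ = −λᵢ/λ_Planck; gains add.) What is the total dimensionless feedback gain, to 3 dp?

Convert to gains: g_cld = -0.361/3.25 = -0.1111; g_dust = -0.294/3.25 = -0.09046; g_ice = 0.31/3.25 = 0.09538.
Total gain g = -0.10618.

-0.106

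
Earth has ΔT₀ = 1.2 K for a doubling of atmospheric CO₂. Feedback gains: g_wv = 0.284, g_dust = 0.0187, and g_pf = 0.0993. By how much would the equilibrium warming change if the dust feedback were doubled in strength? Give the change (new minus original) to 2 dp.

0.06 K

Original: g = 0.402, ΔT = 1.2/(1−0.402) = 2.0067 K.
With doubled dust: g' = 0.4207, ΔT' = 1.2/(1−0.4207) = 2.0715 K.
Change = 2.0715 − 2.0067 = 0.06 K.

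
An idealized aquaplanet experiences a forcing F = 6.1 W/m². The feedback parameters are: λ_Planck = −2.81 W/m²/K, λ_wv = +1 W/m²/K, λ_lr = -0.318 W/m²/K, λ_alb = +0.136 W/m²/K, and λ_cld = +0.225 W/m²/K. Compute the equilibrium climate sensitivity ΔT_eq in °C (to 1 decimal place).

Net feedback parameter λ = (−2.81) + (+1) + (-0.318) + (+0.136) + (+0.225) = -1.767 W/m²/K.
ΔT = −F/λ = −6.1/(-1.767) = 3.5 °C.

3.5 °C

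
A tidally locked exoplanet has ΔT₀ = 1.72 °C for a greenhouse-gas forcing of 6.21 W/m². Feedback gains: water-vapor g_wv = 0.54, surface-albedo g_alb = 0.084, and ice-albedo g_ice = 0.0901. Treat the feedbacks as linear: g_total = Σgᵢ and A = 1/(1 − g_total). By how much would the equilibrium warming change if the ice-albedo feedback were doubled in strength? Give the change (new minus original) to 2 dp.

2.77 °C

Original: g = 0.7141, ΔT = 1.72/(1−0.7141) = 6.0161 °C.
With doubled ice-albedo: g' = 0.8042, ΔT' = 1.72/(1−0.8042) = 8.7845 °C.
Change = 8.7845 − 6.0161 = 2.77 °C.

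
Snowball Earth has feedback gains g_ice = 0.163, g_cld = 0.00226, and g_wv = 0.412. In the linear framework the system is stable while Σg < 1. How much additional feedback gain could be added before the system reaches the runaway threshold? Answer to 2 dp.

Current total gain = 0.163 + 0.00226 + 0.412 = 0.57726.
Margin to runaway = 1 − 0.57726 = 0.42.

0.42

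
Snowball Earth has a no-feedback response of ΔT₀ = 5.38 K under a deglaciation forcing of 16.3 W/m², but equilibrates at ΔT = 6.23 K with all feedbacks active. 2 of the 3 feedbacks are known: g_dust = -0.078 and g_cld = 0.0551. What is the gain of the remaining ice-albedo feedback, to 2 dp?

0.16

Amplification A = ΔT/ΔT₀ = 6.23/5.38 = 1.158.
Total gain g = 1 − 1/A = 1 − 1/1.158 = 0.1364.
Known gains sum to -0.078 + 0.0551 = -0.0229.
g_ice = 0.1364 + 0.0229 = 0.16.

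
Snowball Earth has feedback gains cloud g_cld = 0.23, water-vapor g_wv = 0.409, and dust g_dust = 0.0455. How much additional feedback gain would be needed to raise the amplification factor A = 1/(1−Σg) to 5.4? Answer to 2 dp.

Current total gain = 0.6845.
Target gain for A = 5.4: g* = 1 − 1/5.4 = 0.8148.
Additional gain needed = 0.8148 − 0.6845 = 0.13.

0.13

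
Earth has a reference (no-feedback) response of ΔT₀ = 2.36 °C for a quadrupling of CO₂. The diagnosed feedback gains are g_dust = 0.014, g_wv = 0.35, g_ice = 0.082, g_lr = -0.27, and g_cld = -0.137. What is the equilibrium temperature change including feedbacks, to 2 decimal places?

Total gain g = 0.014 + 0.35 + 0.082 − 0.27 − 0.137 = 0.039.
Amplification A = 1/(1 − 0.039) = 1.041.
ΔT = 2.36 × 1.041 = 2.46 °C.

2.46 °C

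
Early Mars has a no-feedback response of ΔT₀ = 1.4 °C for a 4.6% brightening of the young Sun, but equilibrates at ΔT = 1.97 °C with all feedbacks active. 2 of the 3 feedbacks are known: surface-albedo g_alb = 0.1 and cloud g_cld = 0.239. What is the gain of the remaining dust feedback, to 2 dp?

-0.05

Amplification A = ΔT/ΔT₀ = 1.97/1.4 = 1.407.
Total gain g = 1 − 1/A = 1 − 1/1.407 = 0.2893.
Known gains sum to 0.1 + 0.239 = 0.339.
g_dust = 0.2893 − 0.339 = -0.05.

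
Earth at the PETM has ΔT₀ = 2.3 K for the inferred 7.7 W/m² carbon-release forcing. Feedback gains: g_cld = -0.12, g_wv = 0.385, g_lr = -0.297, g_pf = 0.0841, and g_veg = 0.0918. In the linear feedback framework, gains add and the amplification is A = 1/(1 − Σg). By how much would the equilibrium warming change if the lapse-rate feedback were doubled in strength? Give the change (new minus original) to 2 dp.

-0.69 K

Original: g = 0.1439, ΔT = 2.3/(1−0.1439) = 2.6866 K.
With doubled lapse-rate: g' = -0.1531, ΔT' = 2.3/(1+0.1531) = 1.9946 K.
Change = 1.9946 − 2.6866 = -0.69 K.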